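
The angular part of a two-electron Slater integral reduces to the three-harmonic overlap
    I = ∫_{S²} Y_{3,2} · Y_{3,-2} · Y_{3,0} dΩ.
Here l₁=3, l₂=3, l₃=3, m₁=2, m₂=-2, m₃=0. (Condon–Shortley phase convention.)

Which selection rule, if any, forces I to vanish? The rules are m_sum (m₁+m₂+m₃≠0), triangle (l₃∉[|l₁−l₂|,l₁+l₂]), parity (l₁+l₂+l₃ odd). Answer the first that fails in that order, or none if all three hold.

parity

m₁+m₂+m₃ = 2 − 2 + 0 = 0  ✓
triangle: |3−3|=0 ≤ l₃=3 ≤ 3+3=6  ✓
parity: l₁+l₂+l₃ = 9 is odd  ✗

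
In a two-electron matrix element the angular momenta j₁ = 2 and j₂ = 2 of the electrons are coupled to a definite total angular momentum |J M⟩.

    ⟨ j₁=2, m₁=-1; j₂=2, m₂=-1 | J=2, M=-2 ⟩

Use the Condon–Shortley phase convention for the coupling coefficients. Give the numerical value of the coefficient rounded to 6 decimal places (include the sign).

j₁+j₂−J=2  J+j₁−j₂=2  J−j₁+j₂=2  j₁+j₂+J+1=7
(j₁±m₁, j₂±m₂, J±M) = (1,3,1,3,0,4)
P² = 48/7
sum k=1..1:
  [1] −1/4 = -1/4
S = -1/4
C² = P²·S² = 3/7 ; C = -0.654654

−√(3/7) ≈ -0.654654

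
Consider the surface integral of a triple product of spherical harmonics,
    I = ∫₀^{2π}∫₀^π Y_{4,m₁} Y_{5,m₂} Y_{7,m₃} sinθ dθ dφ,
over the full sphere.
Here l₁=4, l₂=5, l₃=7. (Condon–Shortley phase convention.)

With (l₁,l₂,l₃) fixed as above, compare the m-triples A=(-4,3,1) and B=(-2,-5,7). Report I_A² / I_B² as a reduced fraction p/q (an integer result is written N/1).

3136/19305

l's match ⇒ only the (l;m) 3-j factors differ between A and B.
A: triangle coeff Δ(4,5,7) = 1/6126120; Σ_t [2,2]: t=2:+1/2073600 = 1/2073600; (3j)²=392/109395 [(4 5 7; -4 3 1)], sign=+1
B: triangle coeff Δ(4,5,7) = 1/6126120; Σ_t [0,0]: t=0:+1/58060800 = 1/58060800; (3j)²=3/136 [(4 5 7; -2 -5 7)], sign=+1
I_A²/I_B² = (392/109395)/(3/136) = 3136/19305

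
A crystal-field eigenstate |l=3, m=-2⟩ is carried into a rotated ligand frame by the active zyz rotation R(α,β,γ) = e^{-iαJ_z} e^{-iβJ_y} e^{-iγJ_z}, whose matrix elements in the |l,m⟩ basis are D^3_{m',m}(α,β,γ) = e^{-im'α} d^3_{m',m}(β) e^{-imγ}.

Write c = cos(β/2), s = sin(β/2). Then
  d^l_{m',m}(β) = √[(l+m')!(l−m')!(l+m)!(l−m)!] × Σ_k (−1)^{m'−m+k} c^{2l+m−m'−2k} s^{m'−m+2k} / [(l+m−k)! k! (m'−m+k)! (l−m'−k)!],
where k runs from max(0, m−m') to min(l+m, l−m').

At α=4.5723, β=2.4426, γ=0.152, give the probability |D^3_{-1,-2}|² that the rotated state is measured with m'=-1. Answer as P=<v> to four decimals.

P=0.0387

Split into d^3_{-1,-2}(β=2.4426) × two z-phases.
c=cos(2.442600/2)=0.342425, s=sin(2.442600/2)=0.939545; N=√[2·24·1·120]=75.894664
k: max(0,(-2)−(-1))=0 … min(3+(-2),3−(-1))=1
  k=0: (−1)^1·75.8947/(24)·0.3424^5·0.9395^1 = -0.013988
  k=1: (−1)^2·75.8947/(12)·0.3424^3·0.9395^3 = +0.210610
d^3_{-1,-2}(2.4426) = -0.013988 +0.210610 = +0.196622
|D^3_{-1,-2}|² = |d^3_{-1,-2}(β)|² = (+0.196622)² = 0.038660 (the z-rotation phases have unit modulus)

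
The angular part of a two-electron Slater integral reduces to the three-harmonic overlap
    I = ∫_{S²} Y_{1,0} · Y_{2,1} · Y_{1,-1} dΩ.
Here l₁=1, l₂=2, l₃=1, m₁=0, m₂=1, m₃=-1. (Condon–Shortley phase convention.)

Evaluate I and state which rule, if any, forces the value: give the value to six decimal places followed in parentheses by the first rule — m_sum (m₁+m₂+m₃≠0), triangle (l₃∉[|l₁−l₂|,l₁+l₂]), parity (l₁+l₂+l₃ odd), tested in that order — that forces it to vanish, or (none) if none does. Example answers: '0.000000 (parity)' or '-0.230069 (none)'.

m-sum 0 ✓  L=4 even ✓  1≤1≤3 ✓
Π(2lᵢ+1) = 3×5×3 = 45
triangle coeff Δ(1,2,1) = 1/30
Σ_t [1,1]: t=1:−1/1 = -1/1
(3j)²=2/15 [(1 2 1; 0 0 0)], sign=+1
Σ_t [1,1]: t=1:−1/2 = -1/2
(3j)²=1/10 [(1 2 1; 0 1 -1)], sign=-1
⇒ 4πI² = 3/5
I = (-1)√(3/5/(4π)) = -0.21850969
No selection rule forces the value: the integral is nonzero (none).

-0.218510 (none)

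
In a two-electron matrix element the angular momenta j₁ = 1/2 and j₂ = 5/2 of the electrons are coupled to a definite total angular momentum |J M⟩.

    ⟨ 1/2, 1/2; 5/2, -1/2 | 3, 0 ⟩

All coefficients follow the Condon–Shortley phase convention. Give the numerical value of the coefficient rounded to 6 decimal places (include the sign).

+0.707107  (= +√(1/2))

triangle: 0!*1!*5!/7! = 120/5040
(j±m)!: 1!*0!*2!*3!*3!*3! = 432
prefactor² = (2J+1)*Δ*N² = 72
  k=0: +1/(0!*0!*0!*2!*1!*3!) = 1/12
Σ = 1/12  ⇒  CG² = 72*(1/12)² = 1/2
CG = +√(1/2) = +0.707107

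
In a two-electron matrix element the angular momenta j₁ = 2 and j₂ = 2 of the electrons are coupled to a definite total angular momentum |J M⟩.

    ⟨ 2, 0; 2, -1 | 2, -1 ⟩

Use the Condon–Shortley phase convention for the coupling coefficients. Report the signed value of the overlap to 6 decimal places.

√[5·2!2!2!/7! · 2!2!1!3!1!3!] = √(8/7)
  +(−1)^0/∏(0,2,2,1,0,1)! = 1/4  (running 1/4)
  +(−1)^1/∏(1,1,1,0,1,2)! = -1/2  (running -1/4)
⟨..|..⟩ = √(8/7)·(-1/4) = -0.267261

-0.267261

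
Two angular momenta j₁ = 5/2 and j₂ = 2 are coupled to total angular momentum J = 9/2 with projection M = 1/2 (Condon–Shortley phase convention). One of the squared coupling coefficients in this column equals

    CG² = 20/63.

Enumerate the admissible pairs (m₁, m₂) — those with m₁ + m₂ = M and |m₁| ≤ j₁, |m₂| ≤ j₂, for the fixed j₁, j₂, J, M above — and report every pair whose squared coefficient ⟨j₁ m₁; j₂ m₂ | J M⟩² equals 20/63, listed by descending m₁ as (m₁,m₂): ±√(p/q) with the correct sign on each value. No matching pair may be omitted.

(-1/2,1): +√(20/63)

Admissible pairs with m₁+m₂ = M = 1/2: (-3/2,2), (-1/2,1), (1/2,0), (3/2,-1), (5/2,-2)
  (m₁,m₂)=(5/2,-2): CG² = 1/126, CG = +√(1/126)
  (m₁,m₂)=(3/2,-1): CG² = 10/63, CG = +√(10/63)
  (m₁,m₂)=(1/2,0): CG² = 10/21, CG = +√(10/21)
  (m₁,m₂)=(-1/2,1): CG² = 20/63, CG = +√(20/63)   ← matches the target
  (m₁,m₂)=(-3/2,2): CG² = 5/126, CG = +√(5/126)
Pairs with CG² = 20/63: (-1/2,1): +√(20/63)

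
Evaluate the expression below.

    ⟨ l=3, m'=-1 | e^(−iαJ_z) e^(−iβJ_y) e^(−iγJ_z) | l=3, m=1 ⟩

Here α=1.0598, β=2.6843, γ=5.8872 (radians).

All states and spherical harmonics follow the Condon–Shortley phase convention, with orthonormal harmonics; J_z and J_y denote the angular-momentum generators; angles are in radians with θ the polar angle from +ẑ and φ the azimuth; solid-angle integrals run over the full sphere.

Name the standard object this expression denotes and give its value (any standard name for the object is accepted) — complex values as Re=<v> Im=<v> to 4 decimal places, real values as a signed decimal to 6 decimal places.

Wigner D-matrix element, Re=0.0572 Im=0.4955

This is a Wigner D-matrix element — the rotation-matrix element ⟨l m'| R(α,β,γ) |l m⟩ in the angular-momentum basis.
First d^3_{-1,1}(β=2.6843), then the phase factors e^{-i(-1)α} and e^{-i(1)γ}:
c=cos(2.684300/2)=0.226659, s=sin(2.684300/2)=0.973974; N=√[2·24·24·2]=48.000000
k∈{2,3,4} keeps every argument non-negative
  k=2: (−1)^0·48.0000/(8)·0.2267^4·0.9740^2 = +0.015022
  k=3: (−1)^1·48.0000/(6)·0.2267^2·0.9740^4 = -0.369851
  k=4: (−1)^2·48.0000/(48)·0.2267^0·0.9740^6 = +0.853659
d^3_{-1,1}(2.6843) = +0.015022 -0.369851 +0.853659 = +0.498831
D = (+0.489047+0.872258i)·(+0.498831)·(+0.922617+0.385717i) = +0.057245+0.495535i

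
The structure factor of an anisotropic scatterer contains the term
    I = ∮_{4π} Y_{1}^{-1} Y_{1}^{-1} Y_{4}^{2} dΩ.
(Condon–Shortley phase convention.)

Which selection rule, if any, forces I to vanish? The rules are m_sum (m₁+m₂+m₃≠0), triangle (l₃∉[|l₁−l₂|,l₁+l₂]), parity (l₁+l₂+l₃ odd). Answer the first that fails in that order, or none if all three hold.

triangle

Σmᵢ = 0  ✓
l₃∈[|l₁−l₂|,l₁+l₂]=[0,2] required, l₃=4 fails  ✗
Σlᵢ = 6 ⇒ even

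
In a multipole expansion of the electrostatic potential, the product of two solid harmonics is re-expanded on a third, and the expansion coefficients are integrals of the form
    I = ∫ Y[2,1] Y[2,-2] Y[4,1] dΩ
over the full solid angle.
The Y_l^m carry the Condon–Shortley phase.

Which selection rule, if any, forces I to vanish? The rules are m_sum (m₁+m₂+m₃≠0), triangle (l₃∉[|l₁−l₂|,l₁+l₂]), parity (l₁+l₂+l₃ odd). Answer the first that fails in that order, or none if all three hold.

azimuthal sum: 1 − 2 + 1 = 0  ✓
0 ≤ 4 ≤ 4 (triangle on l)  ✓
L = 2 + 2 + 4 = 8 (even)  ✓

none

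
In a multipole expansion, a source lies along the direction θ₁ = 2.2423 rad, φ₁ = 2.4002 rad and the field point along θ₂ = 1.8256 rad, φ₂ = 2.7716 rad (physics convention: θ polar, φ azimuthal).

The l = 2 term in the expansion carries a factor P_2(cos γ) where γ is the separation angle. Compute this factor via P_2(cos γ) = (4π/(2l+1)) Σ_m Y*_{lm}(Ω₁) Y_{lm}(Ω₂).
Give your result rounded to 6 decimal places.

0.616573

Summing Y*_{l m}(θ₁,φ₁)·Y_{l m}(θ₂,φ₂) over m ∈ [−2, 2]; prefactor 4π/(2·2+1) = 2.513274:
  term(m=-2) = +0.063081-0.057924i   from Y*(Ω₁)=+0.020810-0.235836i, Y(Ω₂)=+0.267132+0.243909i
  term(m=-1) = +0.066074-0.025734i   from Y*(Ω₁)=+0.277529-0.254119i, Y(Ω₂)=+0.175686+0.068141i
  term(m=+0) = -0.012984+0.000000i   from Y*(Ω₁)=+0.050861-0.000000i, Y(Ω₂)=-0.255279+0.000000i
  term(m=+1) = +0.066074+0.025734i   from Y*(Ω₁)=-0.277529-0.254119i, Y(Ω₂)=-0.175686+0.068141i
  term(m=+2) = +0.063081+0.057924i   from Y*(Ω₁)=+0.020810+0.235836i, Y(Ω₂)=+0.267132-0.243909i
Accumulated sum +0.245327+0.000000i; after 4π/(2l+1) scaling, +0.616573+0.000000i ⇒ P_2 = 0.616573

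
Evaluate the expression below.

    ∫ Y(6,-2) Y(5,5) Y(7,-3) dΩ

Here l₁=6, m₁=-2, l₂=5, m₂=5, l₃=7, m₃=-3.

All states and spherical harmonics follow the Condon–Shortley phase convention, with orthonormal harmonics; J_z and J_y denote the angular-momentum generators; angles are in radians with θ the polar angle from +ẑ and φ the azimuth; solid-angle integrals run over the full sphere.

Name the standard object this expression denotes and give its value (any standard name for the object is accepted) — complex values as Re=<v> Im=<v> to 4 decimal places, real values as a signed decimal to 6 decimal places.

Gaunt coefficient, -0.165660

This is a Gaunt coefficient — the integral of a triple product of spherical harmonics over the sphere.
m-sum 0 ✓  L=18 even ✓  1≤7≤11 ✓
Π(2lᵢ+1) = 13×11×15 = 2145
triangle coeff Δ(6,5,7) = 1/174594420
Σ_t [0,4]: t=0:+1/4147200 t=1:−1/207360 t=2:+1/82944 t=3:−1/207360 t=4:+1/4147200 = 1/345600
(3j)²=420/46189 [(6 5 7; 0 0 0)], sign=-1
Σ_t [4,4]: t=4:+1/9953280 = 1/9953280
(3j)²=2450/138567 [(6 5 7; -2 5 -3)], sign=+1
⇒ 4πI² = 5145000/14919047
I = (-1)√(5145000/14919047/(4π)) = -0.16565983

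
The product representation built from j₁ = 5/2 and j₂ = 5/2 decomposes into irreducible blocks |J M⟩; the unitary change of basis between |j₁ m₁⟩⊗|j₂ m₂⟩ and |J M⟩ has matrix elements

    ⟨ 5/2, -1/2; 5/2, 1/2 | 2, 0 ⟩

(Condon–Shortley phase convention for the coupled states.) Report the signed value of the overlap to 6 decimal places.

√[5·3!2!2!/8! · 2!3!3!2!2!2!] = √(12/7)
  +(−1)^1/∏(1,2,2,2,0,0)! = -1/8  (running -1/8)
  +(−1)^2/∏(2,1,1,1,1,1)! = 1/2  (running 3/8)
  +(−1)^3/∏(3,0,0,0,2,2)! = -1/24  (running 1/3)
⟨..|..⟩ = √(12/7)·(1/3) = +0.436436

+0.436436  (= +√(4/21))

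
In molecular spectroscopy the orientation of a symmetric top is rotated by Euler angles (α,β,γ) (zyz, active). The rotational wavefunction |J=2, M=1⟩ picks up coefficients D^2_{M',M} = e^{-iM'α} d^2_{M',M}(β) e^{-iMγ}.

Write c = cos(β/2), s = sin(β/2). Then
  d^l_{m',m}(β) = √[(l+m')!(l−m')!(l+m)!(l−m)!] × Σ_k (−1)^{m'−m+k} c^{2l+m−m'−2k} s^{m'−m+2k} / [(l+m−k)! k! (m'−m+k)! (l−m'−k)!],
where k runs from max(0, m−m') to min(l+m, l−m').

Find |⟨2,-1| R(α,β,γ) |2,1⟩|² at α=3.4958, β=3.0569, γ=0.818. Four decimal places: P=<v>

Split into d^2_{-1,1}(β=3.0569) × two z-phases.
c=cos(3.056900/2)=0.042334, s=sin(3.056900/2)=0.999104; N=√[1·6·6·1]=6.000000
k: max(0,(1)−(-1))=2 … min(2+(1),2−(-1))=3
  k=2: (−1)^0·6.0000/(2)·0.0423^2·0.9991^2 = +0.005367
  k=3: (−1)^1·6.0000/(6)·0.0423^0·0.9991^4 = -0.996419
d^2_{-1,1}(3.0569) = +0.005367 -0.996419 = -0.991052
|D^2_{-1,1}|² = |d^2_{-1,1}(β)|² = (-0.991052)² = 0.982184 (the z-rotation phases have unit modulus)

P=0.9822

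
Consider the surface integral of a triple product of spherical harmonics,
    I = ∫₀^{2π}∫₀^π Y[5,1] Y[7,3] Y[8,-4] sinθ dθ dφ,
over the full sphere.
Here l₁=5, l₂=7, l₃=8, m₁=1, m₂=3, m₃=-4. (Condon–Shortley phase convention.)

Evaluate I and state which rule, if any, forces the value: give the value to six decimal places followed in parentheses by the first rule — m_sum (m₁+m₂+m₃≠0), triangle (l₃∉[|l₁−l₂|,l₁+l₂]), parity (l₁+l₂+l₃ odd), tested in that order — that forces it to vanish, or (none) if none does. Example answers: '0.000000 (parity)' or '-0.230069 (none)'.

0.057672 (none)

m-sum 0 ✓  L=20 even ✓  2≤8≤12 ✓
Π(2lᵢ+1) = 11×15×17 = 2805
triangle coeff Δ(5,7,8) = 1/814773960
Σ_t [0,4]: t=0:+1/87091200 t=1:−1/4976640 t=2:+1/2073600 t=3:−1/4976640 t=4:+1/87091200 = 1/9676800
(3j)²=360/46189 [(5 7 8; 0 0 0)], sign=+1
Σ_t [0,4]: t=0:+1/4180377600 t=1:−1/78382080 t=2:+1/15482880 t=3:−1/21772800 t=4:+1/298598400 = 17/1791590400
(3j)²=17/8892 [(5 7 8; 1 3 -4)], sign=+1
⇒ 4πI² = 2550/61009
I = (+1)√(2550/61009/(4π)) = 0.05767242
No selection rule forces the value: the integral is nonzero (none).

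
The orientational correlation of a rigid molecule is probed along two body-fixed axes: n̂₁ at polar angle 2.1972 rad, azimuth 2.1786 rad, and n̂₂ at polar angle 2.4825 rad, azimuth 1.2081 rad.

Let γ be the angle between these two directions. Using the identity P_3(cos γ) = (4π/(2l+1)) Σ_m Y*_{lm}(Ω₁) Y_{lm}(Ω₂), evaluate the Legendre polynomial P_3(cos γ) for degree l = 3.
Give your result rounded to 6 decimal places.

Summing Y*_{l m}(θ₁,φ₁)·Y_{l m}(θ₂,φ₂) over m ∈ [−3, 3]; prefactor 4π/(2·3+1) = 1.795196:
  term(m=-3) = -0.020698+0.004848i   from Y*(Ω₁)=+0.214805+0.055447i, Y(Ω₂)=-0.084875+0.044479i
  term(m=-2) = -0.043108+0.111075i   from Y*(Ω₁)=+0.136750+0.368677i, Y(Ω₂)=+0.226717+0.201019i
  term(m=-1) = +0.044680+0.065267i   from Y*(Ω₁)=-0.107407+0.154397i, Y(Ω₂)=+0.149205-0.393179i
  term(m=+0) = -0.010326+0.000000i   from Y*(Ω₁)=+0.280384-0.000000i, Y(Ω₂)=-0.036827+0.000000i
  term(m=+1) = +0.044680-0.065267i   from Y*(Ω₁)=+0.107407+0.154397i, Y(Ω₂)=-0.149205-0.393179i
  term(m=+2) = -0.043108-0.111075i   from Y*(Ω₁)=+0.136750-0.368677i, Y(Ω₂)=+0.226717-0.201019i
  term(m=+3) = -0.020698-0.004848i   from Y*(Ω₁)=-0.214805+0.055447i, Y(Ω₂)=+0.084875+0.044479i
Σ over m = -0.048577+0.000000i; ×(4π/7) → -0.087206+0.000000i. Real part: -0.087206

-0.087206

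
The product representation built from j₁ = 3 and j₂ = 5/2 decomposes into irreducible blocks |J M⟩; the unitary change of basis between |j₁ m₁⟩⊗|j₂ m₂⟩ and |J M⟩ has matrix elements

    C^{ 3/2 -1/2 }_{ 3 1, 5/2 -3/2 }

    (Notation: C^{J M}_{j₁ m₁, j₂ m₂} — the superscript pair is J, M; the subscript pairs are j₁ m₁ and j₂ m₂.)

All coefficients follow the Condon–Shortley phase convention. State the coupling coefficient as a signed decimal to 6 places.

−√(7/30) ≈ -0.483046

j₁+j₂−J=4  J+j₁−j₂=2  J−j₁+j₂=1  j₁+j₂+J+1=8
(j₁±m₁, j₂±m₂, J±M) = (4,2,1,4,1,2)
P² = 384/35
sum k=0..1:
  [0] +1/48 = 1/48
  [1] −1/6 = -1/6
S = -7/48
C² = P²·S² = 7/30 ; C = -0.483046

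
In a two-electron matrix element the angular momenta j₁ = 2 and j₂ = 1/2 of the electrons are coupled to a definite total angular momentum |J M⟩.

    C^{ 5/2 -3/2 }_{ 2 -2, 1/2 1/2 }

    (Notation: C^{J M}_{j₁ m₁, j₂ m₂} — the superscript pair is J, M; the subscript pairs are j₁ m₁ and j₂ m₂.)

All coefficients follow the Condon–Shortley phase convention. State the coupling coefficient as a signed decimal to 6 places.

j₁+j₂−J=0  J+j₁−j₂=4  J−j₁+j₂=1  j₁+j₂+J+1=6
(j₁±m₁, j₂±m₂, J±M) = (0,4,1,0,1,4)
P² = 576/5
sum k=0..0:
  [0] +1/24 = 1/24
S = 1/24
C² = P²·S² = 1/5 ; C = +0.447214

+0.447214  (= +√(1/5))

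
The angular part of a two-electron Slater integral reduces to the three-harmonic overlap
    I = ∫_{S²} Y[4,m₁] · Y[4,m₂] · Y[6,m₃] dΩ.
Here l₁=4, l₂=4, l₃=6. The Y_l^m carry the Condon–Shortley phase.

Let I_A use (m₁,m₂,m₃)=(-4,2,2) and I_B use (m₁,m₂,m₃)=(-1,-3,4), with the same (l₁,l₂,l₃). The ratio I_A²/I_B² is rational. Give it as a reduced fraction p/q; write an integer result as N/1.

Shared (l₁,l₂,l₃)=(4,4,6): N and (l;000)² cancel in I_A²/I_B².
A: Δ = 2!·6!·6!/15! = 1/1261260; Racah Σ t=2..2: t=2:+1/69120 = 1/69120; ⇒ 3j(4 4 6; -4 2 2)² = 4/429, sgn +1
B: Δ = 2!·6!·6!/15! = 1/1261260; Racah Σ t=0..1: t=0:+1/28800 t=1:−1/34560 = 1/172800; ⇒ 3j(4 4 6; -1 -3 4)² = 1/1430, sgn +1
I_A²/I_B² = (4/429)/(1/1430) = 40/3

40/3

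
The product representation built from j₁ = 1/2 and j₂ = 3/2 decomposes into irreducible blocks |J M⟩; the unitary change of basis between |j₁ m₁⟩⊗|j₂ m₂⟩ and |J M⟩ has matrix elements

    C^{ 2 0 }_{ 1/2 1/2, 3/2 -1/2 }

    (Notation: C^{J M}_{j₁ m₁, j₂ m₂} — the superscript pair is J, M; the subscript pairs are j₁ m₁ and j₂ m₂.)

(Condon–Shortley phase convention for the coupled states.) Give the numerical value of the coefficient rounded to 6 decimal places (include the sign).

triangle: 0!*1!*3!/5! = 6/120
(j±m)!: 1!*0!*1!*2!*2!*2! = 8
prefactor² = (2J+1)*Δ*N² = 2
  k=0: +1/(0!*0!*0!*1!*1!*2!) = 1/2
Σ = 1/2  ⇒  CG² = 2*(1/2)² = 1/2
CG = +√(1/2) = +0.707107

+0.707107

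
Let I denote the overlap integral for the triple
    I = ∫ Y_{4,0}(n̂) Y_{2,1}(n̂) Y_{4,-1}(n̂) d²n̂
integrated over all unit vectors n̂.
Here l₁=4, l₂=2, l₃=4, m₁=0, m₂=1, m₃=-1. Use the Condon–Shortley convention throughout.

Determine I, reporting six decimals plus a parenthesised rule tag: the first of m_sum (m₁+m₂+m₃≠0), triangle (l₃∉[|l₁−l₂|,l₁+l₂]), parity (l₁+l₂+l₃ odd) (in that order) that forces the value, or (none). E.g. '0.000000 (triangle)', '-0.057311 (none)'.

-0.044869 (none)

m-sum 0 ✓  L=10 even ✓  2≤4≤6 ✓
Π(2lᵢ+1) = 9×5×9 = 405
triangle coeff Δ(4,2,4) = 1/13860
Σ_t [0,2]: t=0:+1/192 t=1:−1/36 t=2:+1/192 = -5/288
(3j)²=20/693 [(4 2 4; 0 0 0)], sign=-1
Σ_t [1,2]: t=1:−1/72 t=2:+1/96 = -1/288
(3j)²=1/462 [(4 2 4; 0 1 -1)], sign=+1
⇒ 4πI² = 150/5929
I = (-1)√(150/5929/(4π)) = -0.04486937
No selection rule forces the value: the integral is nonzero (none).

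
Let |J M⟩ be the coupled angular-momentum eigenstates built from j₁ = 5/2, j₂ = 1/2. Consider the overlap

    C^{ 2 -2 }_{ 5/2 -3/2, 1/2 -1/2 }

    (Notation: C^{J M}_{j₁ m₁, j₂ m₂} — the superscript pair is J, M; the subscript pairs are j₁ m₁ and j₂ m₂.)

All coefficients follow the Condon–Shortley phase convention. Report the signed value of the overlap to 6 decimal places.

j₁+j₂−J=1  J+j₁−j₂=4  J−j₁+j₂=0  j₁+j₂+J+1=6
(j₁±m₁, j₂±m₂, J±M) = (1,4,0,1,0,4)
P² = 96
sum k=0..0:
  [0] +1/24 = 1/24
S = 1/24
C² = P²·S² = 1/6 ; C = +0.408248

+0.408248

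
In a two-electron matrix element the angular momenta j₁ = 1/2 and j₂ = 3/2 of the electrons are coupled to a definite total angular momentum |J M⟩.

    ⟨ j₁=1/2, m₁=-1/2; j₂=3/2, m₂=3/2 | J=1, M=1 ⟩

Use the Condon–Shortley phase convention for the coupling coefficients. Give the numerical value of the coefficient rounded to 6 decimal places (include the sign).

-0.866025  (= −√(3/4))

√[3·1!0!2!/4! · 0!1!3!0!2!0!] = √(3)
  +(−1)^1/∏(1,0,0,2,0,0)! = -1/2  (running -1/2)
⟨..|..⟩ = √(3)·(-1/2) = -0.866025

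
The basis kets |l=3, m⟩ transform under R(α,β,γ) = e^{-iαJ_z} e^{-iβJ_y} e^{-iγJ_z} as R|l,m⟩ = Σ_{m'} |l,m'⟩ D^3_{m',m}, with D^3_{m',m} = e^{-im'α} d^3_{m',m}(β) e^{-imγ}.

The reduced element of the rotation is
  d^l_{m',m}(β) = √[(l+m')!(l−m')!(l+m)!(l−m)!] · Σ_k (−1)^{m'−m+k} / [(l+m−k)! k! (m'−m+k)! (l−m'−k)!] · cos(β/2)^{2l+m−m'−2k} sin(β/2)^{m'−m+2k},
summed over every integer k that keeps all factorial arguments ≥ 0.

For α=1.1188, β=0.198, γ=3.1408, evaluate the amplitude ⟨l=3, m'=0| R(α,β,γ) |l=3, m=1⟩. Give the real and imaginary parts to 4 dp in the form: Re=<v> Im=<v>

First d^3_{0,1}(β=0.1980), then the phase factors e^{-i(0)α} and e^{-i(1)γ}:
Half-angle: c=0.995104, s=0.098838. N=√(6·6·24·2)=41.569219
k∈{1,2,3} keeps every argument non-negative
  k=1: (−1)^0·41.5692/(12)·0.9951^5·0.0988^1 = +0.334085
  k=2: (−1)^1·41.5692/(4)·0.9951^3·0.0988^3 = -0.009888
  k=3: (−1)^2·41.5692/(12)·0.9951^1·0.0988^5 = +0.000033
d^3_{0,1}(0.1980) = +0.334085 -0.009888 +0.000033 = +0.324230
Attach z-rotation phases: D = e^{-i(0)(1.1188)}·(+0.324230)·e^{-i(1)(3.1408)} = -0.324230-0.000257i

Re=-0.3242 Im=-0.0003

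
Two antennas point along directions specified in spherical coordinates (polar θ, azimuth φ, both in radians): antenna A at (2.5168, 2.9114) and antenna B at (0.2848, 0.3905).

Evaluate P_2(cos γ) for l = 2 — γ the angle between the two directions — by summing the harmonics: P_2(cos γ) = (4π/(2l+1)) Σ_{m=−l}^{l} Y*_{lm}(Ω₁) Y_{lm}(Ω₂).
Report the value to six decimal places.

Term-by-term m-sum for l=2 (normalisation 4π/5 = 2.513274):
  m=-2: Y*=+0.118400-0.058718i  Y=+0.021657-0.021467i  product +0.001304-0.003813i
  m=-1: Y*=+0.356850-0.083627i  Y=+0.192634-0.079296i  product +0.062110-0.044406i
  m=+0: Y*=+0.307057-0.000000i  Y=+0.556091+0.000000i  product +0.170751+0.000000i
  m=+1: Y*=-0.356850-0.083627i  Y=-0.192634-0.079296i  product +0.062110+0.044406i
  m=+2: Y*=+0.118400+0.058718i  Y=+0.021657+0.021467i  product +0.001304+0.003813i
Σ over m = +0.297579-0.000000i; ×(4π/5) → +0.747897-0.000000i. Real part: 0.747897

0.747897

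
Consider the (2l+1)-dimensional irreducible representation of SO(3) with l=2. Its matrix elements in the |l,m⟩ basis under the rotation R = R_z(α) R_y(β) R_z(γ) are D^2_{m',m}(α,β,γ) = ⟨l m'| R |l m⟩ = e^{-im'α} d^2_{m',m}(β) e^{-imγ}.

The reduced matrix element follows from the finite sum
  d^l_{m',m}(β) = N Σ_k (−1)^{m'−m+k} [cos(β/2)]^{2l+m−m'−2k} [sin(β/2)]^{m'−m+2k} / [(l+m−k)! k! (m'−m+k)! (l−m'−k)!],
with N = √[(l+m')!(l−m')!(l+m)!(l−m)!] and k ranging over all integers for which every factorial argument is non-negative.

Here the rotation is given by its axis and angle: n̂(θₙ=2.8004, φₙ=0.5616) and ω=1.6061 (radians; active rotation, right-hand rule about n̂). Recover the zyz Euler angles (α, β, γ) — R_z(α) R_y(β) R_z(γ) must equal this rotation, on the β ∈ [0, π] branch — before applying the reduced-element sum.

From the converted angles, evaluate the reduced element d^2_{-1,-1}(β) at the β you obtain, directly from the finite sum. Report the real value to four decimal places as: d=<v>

d=0.7236

Axis–angle → zyz. n̂ = (sinθₙcosφₙ, sinθₙsinφₙ, cosθₙ) = (+0.283216, +0.178194, -0.942356), ω = 1.6061.
R = I cosω + sinω [n̂]ₓ + (1−cosω) n̂n̂ᵀ gives
  R = [+0.047746, +0.994018, -0.098228; -0.889520, -0.002422, -0.456889; -0.454394, +0.109190, +0.884083]
β = atan2(√(R₁₃²+R₂₃²), R₃₃) = 0.486267; α = atan2(R₂₃, R₁₃) mod 2π = 4.500620; γ = atan2(R₃₂, −R₃₁) mod 2π = 0.235827
d^2_{-1,-1}(β=0.4863) via the finite sum:
c=cos(0.486267/2)=0.970588, s=sin(0.486267/2)=0.240745; N=√[1·6·1·6]=6.000000
The bounds max(0,m−m')=0 and min(l+m,l−m')=1 give 2 terms
  k=0: (−1)^0·6.0000/(6)·0.9706^4·0.2407^0 = +0.887443
  k=1: (−1)^1·6.0000/(2)·0.9706^2·0.2407^2 = -0.163797
d^2_{-1,-1}(0.4863) = +0.887443 -0.163797 = +0.723645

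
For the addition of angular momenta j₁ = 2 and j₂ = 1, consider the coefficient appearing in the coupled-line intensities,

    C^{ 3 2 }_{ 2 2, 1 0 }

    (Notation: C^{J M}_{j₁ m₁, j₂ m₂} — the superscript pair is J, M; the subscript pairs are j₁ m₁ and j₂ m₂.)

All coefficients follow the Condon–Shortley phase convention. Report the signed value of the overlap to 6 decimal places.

triangle: 0!·4!·2!/7! = 48/5040
(j±m)!: 4!·0!·1!·1!·5!·1! = 2880
prefactor² = (2J+1)·Δ·N² = 192
  k=0: +1/(0!·0!·0!·1!·4!·1!) = 1/24
Σ = 1/24  ⇒  CG² = 192·(1/24)² = 1/3
CG = +√(1/3) = +0.577350

+√(1/3) ≈ +0.577350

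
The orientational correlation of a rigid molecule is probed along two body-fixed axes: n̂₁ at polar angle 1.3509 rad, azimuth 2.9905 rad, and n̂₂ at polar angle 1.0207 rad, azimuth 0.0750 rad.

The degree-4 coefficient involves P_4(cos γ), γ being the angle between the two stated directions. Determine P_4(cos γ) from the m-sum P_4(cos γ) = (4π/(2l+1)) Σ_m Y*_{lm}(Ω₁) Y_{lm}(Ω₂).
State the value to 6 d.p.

Addition theorem: P_4(cos γ) = (4π/9) Σ_m Y*_{lm}(Ω₁) Y_{lm}(Ω₂), m = −4…4:
  [-4]  conj(Y_{4,-4})(Ω₁) = 0.33031 - 0.22811j ; Y_{4,-4}(Ω₂) = 0.22327 - 0.06906j ; Δ = 0.05799 - 0.07374j
  [-3]  conj(Y_{4,-3})(Ω₁) = -0.22815 + 0.11113j ; Y_{4,-3}(Ω₂) = 0.39515 - 0.09044j ; Δ = -0.08010 + 0.06455j
  [-2]  conj(Y_{4,-2})(Ω₁) = -0.20286 + 0.06324j ; Y_{4,-2}(Ω₂) = 0.21946 - 0.03317j ; Δ = -0.04242 + 0.02061j
  [-1]  conj(Y_{4,-1})(Ω₁) = 0.26552 - 0.04043j ; Y_{4,-1}(Ω₂) = -0.22853 + 0.01717j ; Δ = -0.05998 + 0.01380j
  [+0]  conj(Y_{4,0})(Ω₁) = 0.17474 + 0.00000j ; Y_{4,0}(Ω₂) = -0.27342 + 0.00000j ; Δ = -0.04778 + 0.00000j
  [+1]  conj(Y_{4,1})(Ω₁) = -0.26552 - 0.04043j ; Y_{4,1}(Ω₂) = 0.22853 + 0.01717j ; Δ = -0.05998 - 0.01380j
  [+2]  conj(Y_{4,2})(Ω₁) = -0.20286 - 0.06324j ; Y_{4,2}(Ω₂) = 0.21946 + 0.03317j ; Δ = -0.04242 - 0.02061j
  [+3]  conj(Y_{4,3})(Ω₁) = 0.22815 + 0.11113j ; Y_{4,3}(Ω₂) = -0.39515 - 0.09044j ; Δ = -0.08010 - 0.06455j
  [+4]  conj(Y_{4,4})(Ω₁) = 0.33031 + 0.22811j ; Y_{4,4}(Ω₂) = 0.22327 + 0.06906j ; Δ = 0.05799 + 0.07374j
Total Σ_m = -0.29680 + 0.00000j. Multiply by 1.396263: -0.41442 + 0.00000j. P_4(cos γ) = -0.414417

-0.414417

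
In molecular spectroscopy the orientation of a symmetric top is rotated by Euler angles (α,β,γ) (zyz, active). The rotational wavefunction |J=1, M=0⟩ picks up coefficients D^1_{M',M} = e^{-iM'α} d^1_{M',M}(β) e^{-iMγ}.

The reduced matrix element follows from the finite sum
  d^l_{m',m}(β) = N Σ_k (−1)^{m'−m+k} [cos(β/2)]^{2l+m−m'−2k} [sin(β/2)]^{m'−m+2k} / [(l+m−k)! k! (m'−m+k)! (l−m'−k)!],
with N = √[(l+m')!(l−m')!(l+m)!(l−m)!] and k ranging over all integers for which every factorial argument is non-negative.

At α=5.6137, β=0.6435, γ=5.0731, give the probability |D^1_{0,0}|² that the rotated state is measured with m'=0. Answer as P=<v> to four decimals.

P=0.6400

Split into d^1_{0,0}(β=0.6435) × two z-phases.
With c≡cos(β/2)=0.948683 and s≡sin(β/2)=0.316227, N=[1·1·1·1]^{1/2}=1.000000
k: max(0,(0)−(0))=0 … min(1+(0),1−(0))=1
  k=0: (−1)^0·1.0000/(1)·0.9487^2·0.3162^0 = +0.900000
  k=1: (−1)^1·1.0000/(1)·0.9487^0·0.3162^2 = -0.100000
d^1_{0,0}(0.6435) = +0.900000 -0.100000 = +0.800001
|D^1_{0,0}|² = |d^1_{0,0}(β)|² = (+0.800001)² = 0.640001 (the z-rotation phases have unit modulus)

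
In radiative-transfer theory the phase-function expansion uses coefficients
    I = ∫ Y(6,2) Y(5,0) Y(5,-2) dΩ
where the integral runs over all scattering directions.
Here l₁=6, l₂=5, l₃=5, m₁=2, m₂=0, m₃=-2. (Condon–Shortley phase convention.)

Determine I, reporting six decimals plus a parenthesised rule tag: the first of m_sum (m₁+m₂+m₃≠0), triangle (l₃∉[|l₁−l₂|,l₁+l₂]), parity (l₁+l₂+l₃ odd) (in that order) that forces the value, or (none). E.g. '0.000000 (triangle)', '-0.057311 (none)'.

Rules hold: Σm=0, L=16 even, 1≤5≤11.
N = 13·11·11 = 1573
Δ = 6!·6!·4!/17! = 1/28588560
Racah Σ t=1..5: t=1:−1/345600 t=2:+1/13824 t=3:−1/5184 t=4:+1/13824 t=5:−1/345600 = -7/129600
⇒ 3j(6 5 5; 0 0 0)² = 80/7293, sgn +1
Racah Σ t=1..4: t=1:−1/103680 t=2:+1/13824 t=3:−1/17280 t=4:+1/207360 = 1/103680
⇒ 3j(6 5 5; 2 0 -2)² = 10/7293, sgn -1
4πI² = N·(3j₀)²·(3jₘ)² = 800/33813
I = -1·√(0.0236595/4π) = -0.04339086
No selection rule forces the value: the integral is nonzero (none).

-0.043391 (none)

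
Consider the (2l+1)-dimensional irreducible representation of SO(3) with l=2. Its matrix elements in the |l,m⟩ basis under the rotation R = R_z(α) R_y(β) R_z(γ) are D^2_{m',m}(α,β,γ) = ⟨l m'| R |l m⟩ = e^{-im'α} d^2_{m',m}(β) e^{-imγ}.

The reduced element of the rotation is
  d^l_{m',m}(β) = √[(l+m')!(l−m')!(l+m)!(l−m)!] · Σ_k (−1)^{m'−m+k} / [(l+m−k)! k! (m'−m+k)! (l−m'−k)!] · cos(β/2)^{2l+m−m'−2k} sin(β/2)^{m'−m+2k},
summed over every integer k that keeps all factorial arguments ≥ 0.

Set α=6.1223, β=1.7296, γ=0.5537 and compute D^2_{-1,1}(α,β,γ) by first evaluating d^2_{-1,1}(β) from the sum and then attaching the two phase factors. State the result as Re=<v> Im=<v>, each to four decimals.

Re=0.2991 Im=-0.2595

First d^2_{-1,1}(β=1.7296), then the phase factors e^{-i(-1)α} and e^{-i(1)γ}:
Half-angle: c=0.648792, s=0.760966. N=√(1·6·6·1)=6.000000
k∈{2,3} keeps every argument non-negative
  k=2: (−1)^0·6.0000/(2)·0.6488^2·0.7610^2 = +0.731245
  k=3: (−1)^1·6.0000/(6)·0.6488^0·0.7610^4 = -0.335320
d^2_{-1,1}(1.7296) = +0.731245 -0.335320 = +0.395924
D = (+0.987086-0.160192i)·(+0.395924)·(+0.850585-0.525838i) = +0.299067-0.259451i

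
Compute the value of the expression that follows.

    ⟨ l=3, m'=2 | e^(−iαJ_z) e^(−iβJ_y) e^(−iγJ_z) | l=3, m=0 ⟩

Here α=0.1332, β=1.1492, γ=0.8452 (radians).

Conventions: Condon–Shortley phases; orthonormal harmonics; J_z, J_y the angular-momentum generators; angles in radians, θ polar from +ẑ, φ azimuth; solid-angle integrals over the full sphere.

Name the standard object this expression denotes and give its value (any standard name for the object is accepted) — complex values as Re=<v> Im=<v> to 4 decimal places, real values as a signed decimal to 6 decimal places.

This is a Wigner D-matrix element — the rotation-matrix element ⟨l m'| R(α,β,γ) |l m⟩ in the angular-momentum basis.
First d^3_{2,0}(β=1.1492), then the phase factors e^{-i(2)α} and e^{-i(0)γ}:
With c≡cos(β/2)=0.839410 and s≡sin(β/2)=0.543499, N=[120·1·6·6]^{1/2}=65.726707
Admissible k: 0..1 (factorial args all ≥0)
  k=0: (−1)^2·65.7267/(12)·0.8394^4·0.5435^2 = +0.803257
  k=1: (−1)^3·65.7267/(12)·0.8394^2·0.5435^4 = -0.336747
d^3_{2,0}(1.1492) = +0.803257 -0.336747 = +0.466510
Attach z-rotation phases: D = e^{-i(2)(0.1332)}·(+0.466510)·e^{-i(0)(0.8452)} = +0.450053-0.122813i

Wigner D-matrix element, Re=0.4501 Im=-0.1228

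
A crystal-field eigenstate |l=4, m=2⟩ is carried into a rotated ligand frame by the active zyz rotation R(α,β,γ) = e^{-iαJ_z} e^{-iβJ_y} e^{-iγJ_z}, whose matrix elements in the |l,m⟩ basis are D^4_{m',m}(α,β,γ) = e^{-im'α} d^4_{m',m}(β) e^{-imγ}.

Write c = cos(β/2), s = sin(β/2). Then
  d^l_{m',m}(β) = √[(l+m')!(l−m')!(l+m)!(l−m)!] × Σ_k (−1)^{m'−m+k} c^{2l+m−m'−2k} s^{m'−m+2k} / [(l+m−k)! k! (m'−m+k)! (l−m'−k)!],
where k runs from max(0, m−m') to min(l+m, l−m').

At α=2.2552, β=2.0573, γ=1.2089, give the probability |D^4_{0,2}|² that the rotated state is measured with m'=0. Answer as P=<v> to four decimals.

D^4_{0,2}(2.2552,2.0573,1.2089) = e^{-i·0·2.2552}·d^4_{0,2}(2.0573)·e^{-i·2·1.2089}. Compute d first:
With c≡cos(β/2)=0.515976 and s≡sin(β/2)=0.856603, N=[24·24·720·2]^{1/2}=910.735966
k∈{2,3,4} keeps every argument non-negative
  k=2: (−1)^0·910.7360/(96)·0.5160^6·0.8566^2 = +0.131358
  k=3: (−1)^1·910.7360/(36)·0.5160^4·0.8566^4 = -0.965441
  k=4: (−1)^2·910.7360/(96)·0.5160^2·0.8566^6 = +0.997833
d^4_{0,2}(2.0573) = +0.131358 -0.965441 +0.997833 = +0.163750
|D^4_{0,2}|² = |d^4_{0,2}(β)|² = (+0.163750)² = 0.026814 (the z-rotation phases have unit modulus)

P=0.0268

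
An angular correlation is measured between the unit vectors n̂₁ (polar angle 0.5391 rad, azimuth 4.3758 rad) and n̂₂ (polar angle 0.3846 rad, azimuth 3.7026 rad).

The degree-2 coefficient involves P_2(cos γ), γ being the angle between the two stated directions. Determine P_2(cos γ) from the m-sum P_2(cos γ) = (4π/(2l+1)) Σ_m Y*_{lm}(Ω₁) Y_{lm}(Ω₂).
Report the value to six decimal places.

Expand P_2 via completeness: Σ_{m} conj(Y_{2,m}) at Ω₁ times Y_{2,m} at Ω₂ —
  term(m=-2) = (0.001232, 0.005397)   from Y*(Ω₁)=(-0.079591, 0.063469), Y(Ω₂)=(0.023591, -0.048990)
  term(m=-1) = (0.071494, 0.057015)   from Y*(Ω₁)=(-0.112407, -0.321251), Y(Ω₂)=(-0.227494, 0.142947)
  term(m=+0) = (0.189795, 0.000000)   from Y*(Ω₁)=(0.381426, -0.000000), Y(Ω₂)=(0.497594, 0.000000)
  term(m=+1) = (0.071494, -0.057015)   from Y*(Ω₁)=(0.112407, -0.321251), Y(Ω₂)=(0.227494, 0.142947)
  term(m=+2) = (0.001232, -0.005397)   from Y*(Ω₁)=(-0.079591, -0.063469), Y(Ω₂)=(0.023591, 0.048990)
Σ over m = (0.335246, -0.000000); ×(4π/5) → (0.842565, -0.000000). Real part: 0.842565

0.842565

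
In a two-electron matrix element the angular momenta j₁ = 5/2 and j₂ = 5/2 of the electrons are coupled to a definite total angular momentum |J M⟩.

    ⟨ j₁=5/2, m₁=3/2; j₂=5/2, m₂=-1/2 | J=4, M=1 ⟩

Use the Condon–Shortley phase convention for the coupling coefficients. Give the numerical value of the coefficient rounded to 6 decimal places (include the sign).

+0.597614  (= +√(5/14))

√[9·1!4!4!/10! · 4!1!2!3!5!3!] = √(10368/35)
  +(−1)^0/∏(0,1,1,2,3,2)! = 1/24  (running 1/24)
  +(−1)^1/∏(1,0,0,1,4,3)! = -1/144  (running 5/144)
⟨..|..⟩ = √(10368/35)·(5/144) = +0.597614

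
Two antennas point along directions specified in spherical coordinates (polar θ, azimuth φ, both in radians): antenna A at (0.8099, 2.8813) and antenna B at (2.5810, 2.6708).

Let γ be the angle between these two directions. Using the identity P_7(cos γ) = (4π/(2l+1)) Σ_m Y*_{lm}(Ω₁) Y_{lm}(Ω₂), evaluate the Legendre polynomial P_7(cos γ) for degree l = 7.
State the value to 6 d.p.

0.294231

Summing Y*_{l m}(θ₁,φ₁)·Y_{l m}(θ₂,φ₂) over m ∈ [−7, 7]; prefactor 4π/(2·7+1) = 0.837758:
  term(m=-7) = 0.00003 + 0.00031j   from Y*(Ω₁)=0.01299 + 0.05061j, Y(Ω₂)=0.00594 + 0.00092j
  term(m=-6) = -0.00202 - 0.00635j   from Y*(Ω₁)=0.00168 - 0.18614j, Y(Ω₂)=0.03402 - 0.01115j
  term(m=-5) = 0.02436 + 0.04271j   from Y*(Ω₁)=-0.10079 + 0.36513j, Y(Ω₂)=0.09157 - 0.09198j
  term(m=-4) = -0.09267 - 0.10380j   from Y*(Ω₁)=0.22376 - 0.38223j, Y(Ω₂)=0.09655 - 0.29896j
  term(m=-3) = 0.06513 + 0.04764j   from Y*(Ω₁)=-0.11790 + 0.11684j, Y(Ω₂)=-0.07669 - 0.48006j
  term(m=-2) = 0.09306 + 0.04167j   from Y*(Ω₁)=-0.24410 + 0.13995j, Y(Ω₂)=-0.21327 - 0.29299j
  term(m=-1) = 0.04589 + 0.00981j   from Y*(Ω₁)=0.29527 - 0.07864j, Y(Ω₂)=0.13687 + 0.06966j
  term(m=+0) = 0.08364 + 0.00000j   from Y*(Ω₁)=0.19855 + 0.00000j, Y(Ω₂)=0.42124 + 0.00000j
  term(m=+1) = 0.04589 - 0.00981j   from Y*(Ω₁)=-0.29527 - 0.07864j, Y(Ω₂)=-0.13687 + 0.06966j
  term(m=+2) = 0.09306 - 0.04167j   from Y*(Ω₁)=-0.24410 - 0.13995j, Y(Ω₂)=-0.21327 + 0.29299j
  term(m=+3) = 0.06513 - 0.04764j   from Y*(Ω₁)=0.11790 + 0.11684j, Y(Ω₂)=0.07669 - 0.48006j
  term(m=+4) = -0.09267 + 0.10380j   from Y*(Ω₁)=0.22376 + 0.38223j, Y(Ω₂)=0.09655 + 0.29896j
  term(m=+5) = 0.02436 - 0.04271j   from Y*(Ω₁)=0.10079 + 0.36513j, Y(Ω₂)=-0.09157 - 0.09198j
  term(m=+6) = -0.00202 + 0.00635j   from Y*(Ω₁)=0.00168 + 0.18614j, Y(Ω₂)=0.03402 + 0.01115j
  term(m=+7) = 0.00003 - 0.00031j   from Y*(Ω₁)=-0.01299 + 0.05061j, Y(Ω₂)=-0.00594 + 0.00092j
Total Σ_m = 0.35121 - 0.00000j. Multiply by 0.837758: 0.29423 - 0.00000j. P_7(cos γ) = 0.294231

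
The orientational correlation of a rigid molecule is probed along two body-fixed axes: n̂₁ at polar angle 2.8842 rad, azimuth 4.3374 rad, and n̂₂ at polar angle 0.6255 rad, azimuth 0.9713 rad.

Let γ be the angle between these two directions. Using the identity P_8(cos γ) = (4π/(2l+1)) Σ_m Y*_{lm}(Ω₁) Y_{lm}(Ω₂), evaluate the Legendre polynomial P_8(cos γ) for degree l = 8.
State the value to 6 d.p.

-0.328736

Expand P_8 via completeness: Σ_{m} conj(Y_{8,m}) at Ω₁ times Y_{8,m} at Ω₂ —
  [-8]  conj(Y_{8,-8})(Ω₁) = -0.000009-0.000001i ; Y_{8,-8}(Ω₂) = +0.000594-0.007094i ; Δ = -0.000000+0.000000i
  [-7]  conj(Y_{8,-7})(Ω₁) = -0.000068+0.000120i ; Y_{8,-7}(Ω₂) = +0.034294-0.019450i ; Δ = -0.000000+0.000005i
  [-6]  conj(Y_{8,-6})(Ω₁) = +0.000838+0.001038i ; Y_{8,-6}(Ω₂) = +0.120639+0.059079i ; Δ = +0.000040+0.000175i
  [-5]  conj(Y_{8,-5})(Ω₁) = +0.008844-0.002776i ; Y_{8,-5}(Ω₂) = +0.044672+0.307836i ; Δ = +0.001250+0.002599i
  [-4]  conj(Y_{8,-4})(Ω₁) = +0.003372-0.047516i ; Y_{8,-4}(Ω₂) = -0.350742+0.322586i ; Δ = +0.014145+0.017754i
  [-3]  conj(Y_{8,-3})(Ω₁) = -0.160845-0.076871i ; Y_{8,-3}(Ω₂) = -0.381734-0.088452i ; Δ = +0.054601+0.043571i
  [-2]  conj(Y_{8,-2})(Ω₁) = -0.332745+0.309970i ; Y_{8,-2}(Ω₂) = +0.019495+0.049995i ; Δ = -0.021984-0.010593i
  [-1]  conj(Y_{8,-1})(Ω₁) = +0.239110+0.607475i ; Y_{8,-1}(Ω₂) = -0.234723+0.343465i ; Δ = -0.264771-0.060462i
  [+0]  conj(Y_{8,0})(Ω₁) = +0.136171-0.000000i ; Y_{8,0}(Ω₂) = -0.082852+0.000000i ; Δ = -0.011282+0.000000i
  [+1]  conj(Y_{8,1})(Ω₁) = -0.239110+0.607475i ; Y_{8,1}(Ω₂) = +0.234723+0.343465i ; Δ = -0.264771+0.060462i
  [+2]  conj(Y_{8,2})(Ω₁) = -0.332745-0.309970i ; Y_{8,2}(Ω₂) = +0.019495-0.049995i ; Δ = -0.021984+0.010593i
  [+3]  conj(Y_{8,3})(Ω₁) = +0.160845-0.076871i ; Y_{8,3}(Ω₂) = +0.381734-0.088452i ; Δ = +0.054601-0.043571i
  [+4]  conj(Y_{8,4})(Ω₁) = +0.003372+0.047516i ; Y_{8,4}(Ω₂) = -0.350742-0.322586i ; Δ = +0.014145-0.017754i
  [+5]  conj(Y_{8,5})(Ω₁) = -0.008844-0.002776i ; Y_{8,5}(Ω₂) = -0.044672+0.307836i ; Δ = +0.001250-0.002599i
  [+6]  conj(Y_{8,6})(Ω₁) = +0.000838-0.001038i ; Y_{8,6}(Ω₂) = +0.120639-0.059079i ; Δ = +0.000040-0.000175i
  [+7]  conj(Y_{8,7})(Ω₁) = +0.000068+0.000120i ; Y_{8,7}(Ω₂) = -0.034294-0.019450i ; Δ = -0.000000-0.000005i
  [+8]  conj(Y_{8,8})(Ω₁) = -0.000009+0.000001i ; Y_{8,8}(Ω₂) = +0.000594+0.007094i ; Δ = -0.000000-0.000000i
Total Σ_m = -0.444720+0.000000i. Multiply by 0.739198: -0.328736+0.000000i. P_8(cos γ) = -0.328736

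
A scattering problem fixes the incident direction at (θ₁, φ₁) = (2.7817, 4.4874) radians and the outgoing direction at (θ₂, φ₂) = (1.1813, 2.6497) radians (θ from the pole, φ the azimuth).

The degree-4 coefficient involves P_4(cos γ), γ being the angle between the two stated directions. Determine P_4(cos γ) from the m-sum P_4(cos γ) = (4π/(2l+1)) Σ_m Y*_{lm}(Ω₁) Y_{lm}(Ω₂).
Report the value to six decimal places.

Summing Y*_{l m}(θ₁,φ₁)·Y_{l m}(θ₂,φ₂) over m ∈ [−4, 4]; prefactor 4π/(2·4+1) = 1.396263:
  [-4]  conj(Y_{4,-4})(Ω₁) = (0.004232, -0.005332) ; Y_{4,-4}(Ω₂) = (-0.125253, 0.298936) ; Δ = (0.001064, 0.001933)
  [-3]  conj(Y_{4,-3})(Ω₁) = (-0.031974, -0.039949) ; Y_{4,-3}(Ω₂) = (-0.035738, -0.374590) ; Δ = (-0.013822, 0.013405)
  [-2]  conj(Y_{4,-2})(Ω₁) = (-0.191723, 0.092608) ; Y_{4,-2}(Ω₂) = (0.001479, 0.002223) ; Δ = (-0.000489, -0.000289)
  [-1]  conj(Y_{4,-1})(Ω₁) = (0.108951, 0.476052) ; Y_{4,-1}(Ω₂) = (0.291602, 0.156247) ; Δ = (-0.042611, 0.155841)
  [+0]  conj(Y_{4,0})(Ω₁) = (0.378430, -0.000000) ; Y_{4,0}(Ω₂) = (-0.063261, 0.000000) ; Δ = (-0.023940, 0.000000)
  [+1]  conj(Y_{4,1})(Ω₁) = (-0.108951, 0.476052) ; Y_{4,1}(Ω₂) = (-0.291602, 0.156247) ; Δ = (-0.042611, -0.155841)
  [+2]  conj(Y_{4,2})(Ω₁) = (-0.191723, -0.092608) ; Y_{4,2}(Ω₂) = (0.001479, -0.002223) ; Δ = (-0.000489, 0.000289)
  [+3]  conj(Y_{4,3})(Ω₁) = (0.031974, -0.039949) ; Y_{4,3}(Ω₂) = (0.035738, -0.374590) ; Δ = (-0.013822, -0.013405)
  [+4]  conj(Y_{4,4})(Ω₁) = (0.004232, 0.005332) ; Y_{4,4}(Ω₂) = (-0.125253, -0.298936) ; Δ = (0.001064, -0.001933)
Accumulated sum (-0.135656, 0.000000); after 4π/(2l+1) scaling, (-0.189412, 0.000000) ⇒ P_4 = -0.189412

-0.189412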